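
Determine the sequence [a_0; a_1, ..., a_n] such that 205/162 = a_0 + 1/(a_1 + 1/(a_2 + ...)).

[1; 3, 1, 3, 3, 3]

Run the Euclidean algorithm on 205 and 162; the successive quotients are the partial quotients a_0, a_1, ... (each step inverts the fractional part left over by the previous one):
  205 = 1*162 + 43, so a_0 = 1.
  162 = 3*43 + 33, so a_1 = 3.
  43 = 1*33 + 10, so a_2 = 1.
  33 = 3*10 + 3, so a_3 = 3.
  10 = 3*3 + 1, so a_4 = 3.
  3 = 3*1 + 0, so a_5 = 3.
The remainder reaches 0 after 6 divisions, so the expansion has 6 partial quotients, read off in order.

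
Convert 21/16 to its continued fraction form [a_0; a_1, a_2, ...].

Run the Euclidean algorithm on 21 and 16; the successive quotients are the partial quotients a_0, a_1, ... (each step inverts the fractional part left over by the previous one):
  21 = 1*16 + 5, so a_0 = 1.
  16 = 3*5 + 1, so a_1 = 3.
  5 = 5*1 + 0, so a_2 = 5.
The remainder reaches 0 after 3 divisions, so the expansion has 3 partial quotients, read off in order.

[1; 3, 5]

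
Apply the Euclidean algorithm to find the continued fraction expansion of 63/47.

Run the Euclidean algorithm on 63 and 47; the successive quotients are the partial quotients a_0, a_1, ... (each step inverts the fractional part left over by the previous one):
  63 = 1*47 + 16, so a_0 = 1.
  47 = 2*16 + 15, so a_1 = 2.
  16 = 1*15 + 1, so a_2 = 1.
  15 = 15*1 + 0, so a_3 = 15.
The remainder reaches 0 after 4 divisions, so the expansion has 4 partial quotients, read off in order.

[1; 2, 1, 15]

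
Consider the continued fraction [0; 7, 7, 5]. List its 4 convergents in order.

Using the convergent recurrence p_i = a_i*p_{i-1} + p_{i-2}, q_i = a_i*q_{i-1} + q_{i-2} with p_{-2}=0, p_{-1}=1, q_{-2}=1, q_{-1}=0:
  i=0: a_0=0, p_0 = 0*1 + 0 = 0, q_0 = 0*0 + 1 = 1.
  i=1: a_1=7, p_1 = 7*0 + 1 = 1, q_1 = 7*1 + 0 = 7.
  i=2: a_2=7, p_2 = 7*1 + 0 = 7, q_2 = 7*7 + 1 = 50.
  i=3: a_3=5, p_3 = 5*7 + 1 = 36, q_3 = 5*50 + 7 = 257.

0/1, 1/7, 7/50, 36/257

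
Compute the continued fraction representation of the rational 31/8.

Run the Euclidean algorithm on 31 and 8; the successive quotients are the partial quotients a_0, a_1, ... (each step inverts the fractional part left over by the previous one):
  31 = 3*8 + 7, so a_0 = 3.
  8 = 1*7 + 1, so a_1 = 1.
  7 = 7*1 + 0, so a_2 = 7.
The remainder reaches 0 after 3 divisions, so the expansion has 3 partial quotients, read off in order.

[3; 1, 7]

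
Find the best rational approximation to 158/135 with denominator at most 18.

Expand x = 158/135 as a continued fraction with the Euclidean algorithm:
  158 = 1*135 + 23, so a_0 = 1.
  135 = 5*23 + 20, so a_1 = 5.
  23 = 1*20 + 3, so a_2 = 1.
  20 = 6*3 + 2, so a_3 = 6.
  3 = 1*2 + 1, so a_4 = 1.
  2 = 2*1 + 0, so a_5 = 2.
so x = [1; 5, 1, 6, 1, 2].
Convergents (p_i = a_i*p_{i-1} + p_{i-2}, q_i = a_i*q_{i-1} + q_{i-2} with p_{-2}=0, p_{-1}=1, q_{-2}=1, q_{-1}=0), until the denominator exceeds 18:
  i=0: a_0=1, p_0 = 1*1 + 0 = 1, q_0 = 1*0 + 1 = 1.
  i=1: a_1=5, p_1 = 5*1 + 1 = 6, q_1 = 5*1 + 0 = 5.
  i=2: a_2=1, p_2 = 1*6 + 1 = 7, q_2 = 1*5 + 1 = 6.
  i=3: a_3=6, p_3 = 6*7 + 6 = 48, q_3 = 6*6 + 5 = 41.
q_3 = 41 > 18, so the last convergent with denominator <= 18 is p_2/q_2 = 7/6.
The closest fraction with denominator <= 18 is either p_2/q_2 or the intermediate fraction (k*p_2 + p_1)/(k*q_2 + q_1) with the largest k >= 1 whose denominator stays <= 18; these approach x as k grows, and every other convergent or intermediate fraction in range is farther away.
Largest k: floor((18 - q_1)/q_2) = floor((18 - 5)/6) = 2.
That gives (2*7 + 6)/(2*6 + 5) = 20/17.
Compare the errors: |x - 7/6| = |158*6 - 7*135|/(135*6) = 3/810, and |x - 20/17| = |158*17 - 20*135|/(135*17) = 14/2295.
Cross-multiplying, 3*2295 = 6885 < 11340 = 14*810, so 3/810 is smaller: the convergent 7/6 is closer to x than 20/17.

7/6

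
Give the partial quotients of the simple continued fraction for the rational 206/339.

Run the Euclidean algorithm on 206 and 339; the successive quotients are the partial quotients a_0, a_1, ... (each step inverts the fractional part left over by the previous one):
  206 = 0*339 + 206, so a_0 = 0.
  339 = 1*206 + 133, so a_1 = 1.
  206 = 1*133 + 73, so a_2 = 1.
  133 = 1*73 + 60, so a_3 = 1.
  73 = 1*60 + 13, so a_4 = 1.
  60 = 4*13 + 8, so a_5 = 4.
  13 = 1*8 + 5, so a_6 = 1.
  8 = 1*5 + 3, so a_7 = 1.
  5 = 1*3 + 2, so a_8 = 1.
  3 = 1*2 + 1, so a_9 = 1.
  2 = 2*1 + 0, so a_10 = 2.
The remainder reaches 0 after 11 divisions, so the expansion has 11 partial quotients, read off in order.

[0; 1, 1, 1, 1, 4, 1, 1, 1, 1, 2]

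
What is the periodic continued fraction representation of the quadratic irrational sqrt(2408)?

Write x_i = (sqrt(2408) + m_i)/d_i with (m_0, d_0) = (0, 1). a_0 = floor(sqrt(2408)) = 49, since 49^2 = 2401 <= 2408 < 2500 = 50^2.
Iterate m_{i+1} = d_i*a_i - m_i, d_{i+1} = (2408 - m_{i+1}^2)/d_i, a_{i+1} = floor((a_0 + m_{i+1})/d_{i+1}):
  m_1 = 1*49 - 0 = 49, d_1 = (2408 - 49^2)/1 = 7/1 = 7, a_1 = floor((49 + 49)/7) = 14.
  m_2 = 7*14 - 49 = 49, d_2 = (2408 - 49^2)/7 = 7/7 = 1, a_2 = floor((49 + 49)/1) = 98.
  m_3 = 1*98 - 49 = 49, d_3 = (2408 - 49^2)/1 = 7/1 = 7: (m_3, d_3) = (m_1, d_1) = (49, 7), so from here the quotients repeat a_1, a_2; the period length is 2.
Hence the expansion of sqrt(2408) is a_0 = 49 followed by the repeating block 14, 98 (period 2).

[49; (14, 98)]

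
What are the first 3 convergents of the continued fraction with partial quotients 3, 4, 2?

3/1, 13/4, 29/9

Using the convergent recurrence p_i = a_i*p_{i-1} + p_{i-2}, q_i = a_i*q_{i-1} + q_{i-2} with p_{-2}=0, p_{-1}=1, q_{-2}=1, q_{-1}=0:
  i=0: a_0=3, p_0 = 3*1 + 0 = 3, q_0 = 3*0 + 1 = 1.
  i=1: a_1=4, p_1 = 4*3 + 1 = 13, q_1 = 4*1 + 0 = 4.
  i=2: a_2=2, p_2 = 2*13 + 3 = 29, q_2 = 2*4 + 1 = 9.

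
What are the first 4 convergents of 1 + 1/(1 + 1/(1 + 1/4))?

1/1, 2/1, 3/2, 14/9

Using the convergent recurrence p_i = a_i*p_{i-1} + p_{i-2}, q_i = a_i*q_{i-1} + q_{i-2} with p_{-2}=0, p_{-1}=1, q_{-2}=1, q_{-1}=0:
  i=0: a_0=1, p_0 = 1*1 + 0 = 1, q_0 = 1*0 + 1 = 1.
  i=1: a_1=1, p_1 = 1*1 + 1 = 2, q_1 = 1*1 + 0 = 1.
  i=2: a_2=1, p_2 = 1*2 + 1 = 3, q_2 = 1*1 + 1 = 2.
  i=3: a_3=4, p_3 = 4*3 + 2 = 14, q_3 = 4*2 + 1 = 9.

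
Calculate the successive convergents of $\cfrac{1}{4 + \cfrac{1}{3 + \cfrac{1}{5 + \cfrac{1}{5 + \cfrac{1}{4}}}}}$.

Using the convergent recurrence p_i = a_i*p_{i-1} + p_{i-2}, q_i = a_i*q_{i-1} + q_{i-2} with p_{-2}=0, p_{-1}=1, q_{-2}=1, q_{-1}=0:
  i=0: a_0=0, p_0 = 0*1 + 0 = 0, q_0 = 0*0 + 1 = 1.
  i=1: a_1=4, p_1 = 4*0 + 1 = 1, q_1 = 4*1 + 0 = 4.
  i=2: a_2=3, p_2 = 3*1 + 0 = 3, q_2 = 3*4 + 1 = 13.
  i=3: a_3=5, p_3 = 5*3 + 1 = 16, q_3 = 5*13 + 4 = 69.
  i=4: a_4=5, p_4 = 5*16 + 3 = 83, q_4 = 5*69 + 13 = 358.
  i=5: a_5=4, p_5 = 4*83 + 16 = 348, q_5 = 4*358 + 69 = 1501.

0/1, 1/4, 3/13, 16/69, 83/358, 348/1501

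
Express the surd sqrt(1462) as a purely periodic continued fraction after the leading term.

Write x_i = (sqrt(1462) + m_i)/d_i with (m_0, d_0) = (0, 1). a_0 = floor(sqrt(1462)) = 38, since 38^2 = 1444 <= 1462 < 1521 = 39^2.
Iterate m_{i+1} = d_i*a_i - m_i, d_{i+1} = (1462 - m_{i+1}^2)/d_i, a_{i+1} = floor((a_0 + m_{i+1})/d_{i+1}):
  m_1 = 1*38 - 0 = 38, d_1 = (1462 - 38^2)/1 = 18/1 = 18, a_1 = floor((38 + 38)/18) = 4.
  m_2 = 18*4 - 38 = 34, d_2 = (1462 - 34^2)/18 = 306/18 = 17, a_2 = floor((38 + 34)/17) = 4.
  m_3 = 17*4 - 34 = 34, d_3 = (1462 - 34^2)/17 = 306/17 = 18, a_3 = floor((38 + 34)/18) = 4.
  m_4 = 18*4 - 34 = 38, d_4 = (1462 - 38^2)/18 = 18/18 = 1, a_4 = floor((38 + 38)/1) = 76.
  m_5 = 1*76 - 38 = 38, d_5 = (1462 - 38^2)/1 = 18/1 = 18: (m_5, d_5) = (m_1, d_1) = (38, 18), so from here the quotients repeat a_1, ..., a_4; the period length is 4.
Hence the expansion of sqrt(1462) is a_0 = 38 followed by the repeating block 4, 4, 4, 76 (period 4).

[38; (4, 4, 4, 76)]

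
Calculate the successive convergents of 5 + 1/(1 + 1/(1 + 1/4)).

Using the convergent recurrence p_i = a_i*p_{i-1} + p_{i-2}, q_i = a_i*q_{i-1} + q_{i-2} with p_{-2}=0, p_{-1}=1, q_{-2}=1, q_{-1}=0:
  i=0: a_0=5, p_0 = 5*1 + 0 = 5, q_0 = 5*0 + 1 = 1.
  i=1: a_1=1, p_1 = 1*5 + 1 = 6, q_1 = 1*1 + 0 = 1.
  i=2: a_2=1, p_2 = 1*6 + 5 = 11, q_2 = 1*1 + 1 = 2.
  i=3: a_3=4, p_3 = 4*11 + 6 = 50, q_3 = 4*2 + 1 = 9.

5/1, 6/1, 11/2, 50/9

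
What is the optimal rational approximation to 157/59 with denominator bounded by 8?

8/3

Expand x = 157/59 as a continued fraction with the Euclidean algorithm:
  157 = 2*59 + 39, so a_0 = 2.
  59 = 1*39 + 20, so a_1 = 1.
  39 = 1*20 + 19, so a_2 = 1.
  20 = 1*19 + 1, so a_3 = 1.
  19 = 19*1 + 0, so a_4 = 19.
so x = [2; 1, 1, 1, 19].
Convergents (p_i = a_i*p_{i-1} + p_{i-2}, q_i = a_i*q_{i-1} + q_{i-2} with p_{-2}=0, p_{-1}=1, q_{-2}=1, q_{-1}=0), until the denominator exceeds 8:
  i=0: a_0=2, p_0 = 2*1 + 0 = 2, q_0 = 2*0 + 1 = 1.
  i=1: a_1=1, p_1 = 1*2 + 1 = 3, q_1 = 1*1 + 0 = 1.
  i=2: a_2=1, p_2 = 1*3 + 2 = 5, q_2 = 1*1 + 1 = 2.
  i=3: a_3=1, p_3 = 1*5 + 3 = 8, q_3 = 1*2 + 1 = 3.
  i=4: a_4=19, p_4 = 19*8 + 5 = 157, q_4 = 19*3 + 2 = 59.
q_4 = 59 > 8, so the last convergent with denominator <= 8 is p_3/q_3 = 8/3.
The closest fraction with denominator <= 8 is either p_3/q_3 or the intermediate fraction (k*p_3 + p_2)/(k*q_3 + q_2) with the largest k >= 1 whose denominator stays <= 8; these approach x as k grows, and every other convergent or intermediate fraction in range is farther away.
Largest k: floor((8 - q_2)/q_3) = floor((8 - 2)/3) = 2.
That gives (2*8 + 5)/(2*3 + 2) = 21/8.
Compare the errors: |x - 8/3| = |157*3 - 8*59|/(59*3) = 1/177, and |x - 21/8| = |157*8 - 21*59|/(59*8) = 17/472.
Cross-multiplying, 1*472 = 472 < 3009 = 17*177, so 1/177 is smaller: the convergent 8/3 is closer to x than 21/8.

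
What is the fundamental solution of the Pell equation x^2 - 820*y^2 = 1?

(x, y) = (39689, 1386)

First expand sqrt(820) as a continued fraction. With x_i = (sqrt(820) + m_i)/d_i and (m_0, d_0) = (0, 1): a_0 = floor(sqrt(820)) = 28, since 28^2 = 784 <= 820 < 841 = 29^2.
Iterate m_{i+1} = d_i*a_i - m_i, d_{i+1} = (820 - m_{i+1}^2)/d_i, a_{i+1} = floor((a_0 + m_{i+1})/d_{i+1}):
  m_1 = 1*28 - 0 = 28, d_1 = (820 - 28^2)/1 = 36/1 = 36, a_1 = floor((28 + 28)/36) = 1.
  m_2 = 36*1 - 28 = 8, d_2 = (820 - 8^2)/36 = 756/36 = 21, a_2 = floor((28 + 8)/21) = 1.
  m_3 = 21*1 - 8 = 13, d_3 = (820 - 13^2)/21 = 651/21 = 31, a_3 = floor((28 + 13)/31) = 1.
  m_4 = 31*1 - 13 = 18, d_4 = (820 - 18^2)/31 = 496/31 = 16, a_4 = floor((28 + 18)/16) = 2.
  m_5 = 16*2 - 18 = 14, d_5 = (820 - 14^2)/16 = 624/16 = 39, a_5 = floor((28 + 14)/39) = 1.
  m_6 = 39*1 - 14 = 25, d_6 = (820 - 25^2)/39 = 195/39 = 5, a_6 = floor((28 + 25)/5) = 10.
  m_7 = 5*10 - 25 = 25, d_7 = (820 - 25^2)/5 = 195/5 = 39, a_7 = floor((28 + 25)/39) = 1.
  m_8 = 39*1 - 25 = 14, d_8 = (820 - 14^2)/39 = 624/39 = 16, a_8 = floor((28 + 14)/16) = 2.
  m_9 = 16*2 - 14 = 18, d_9 = (820 - 18^2)/16 = 496/16 = 31, a_9 = floor((28 + 18)/31) = 1.
  m_10 = 31*1 - 18 = 13, d_10 = (820 - 13^2)/31 = 651/31 = 21, a_10 = floor((28 + 13)/21) = 1.
  m_11 = 21*1 - 13 = 8, d_11 = (820 - 8^2)/21 = 756/21 = 36, a_11 = floor((28 + 8)/36) = 1.
  m_12 = 36*1 - 8 = 28, d_12 = (820 - 28^2)/36 = 36/36 = 1, a_12 = floor((28 + 28)/1) = 56.
  m_13 = 1*56 - 28 = 28, d_13 = (820 - 28^2)/1 = 36/1 = 36: (m_13, d_13) = (m_1, d_1) = (28, 36), so from here the quotients repeat a_1, ..., a_12; the period length is 12.
So sqrt(820) = [28; (1, 1, 1, 2, 1, 10, 1, 2, 1, 1, 1, 56)] with period length k = 12.
k is even, so the fundamental solution of x^2 - 820y^2 = 1 is (p_{k-1}, q_{k-1}) = (p_11, q_11); compute convergents through index 11.
Convergents (p_i = a_i*p_{i-1} + p_{i-2}, q_i = a_i*q_{i-1} + q_{i-2} with p_{-2}=0, p_{-1}=1, q_{-2}=1, q_{-1}=0):
  i=0: a_0=28, p_0 = 28*1 + 0 = 28, q_0 = 28*0 + 1 = 1.
  i=1: a_1=1, p_1 = 1*28 + 1 = 29, q_1 = 1*1 + 0 = 1.
  i=2: a_2=1, p_2 = 1*29 + 28 = 57, q_2 = 1*1 + 1 = 2.
  i=3: a_3=1, p_3 = 1*57 + 29 = 86, q_3 = 1*2 + 1 = 3.
  i=4: a_4=2, p_4 = 2*86 + 57 = 229, q_4 = 2*3 + 2 = 8.
  i=5: a_5=1, p_5 = 1*229 + 86 = 315, q_5 = 1*8 + 3 = 11.
  i=6: a_6=10, p_6 = 10*315 + 229 = 3379, q_6 = 10*11 + 8 = 118.
  i=7: a_7=1, p_7 = 1*3379 + 315 = 3694, q_7 = 1*118 + 11 = 129.
  i=8: a_8=2, p_8 = 2*3694 + 3379 = 10767, q_8 = 2*129 + 118 = 376.
  i=9: a_9=1, p_9 = 1*10767 + 3694 = 14461, q_9 = 1*376 + 129 = 505.
  i=10: a_10=1, p_10 = 1*14461 + 10767 = 25228, q_10 = 1*505 + 376 = 881.
  i=11: a_11=1, p_11 = 1*25228 + 14461 = 39689, q_11 = 1*881 + 505 = 1386.
Check: 39689^2 - 820*1386^2 = 1575216721 - 1575216720 = 1, so (x, y) = (39689, 1386) solves the equation, and by the theorem it is the least positive solution.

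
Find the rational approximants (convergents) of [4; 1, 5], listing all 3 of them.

Using the convergent recurrence p_i = a_i*p_{i-1} + p_{i-2}, q_i = a_i*q_{i-1} + q_{i-2} with p_{-2}=0, p_{-1}=1, q_{-2}=1, q_{-1}=0:
  i=0: a_0=4, p_0 = 4*1 + 0 = 4, q_0 = 4*0 + 1 = 1.
  i=1: a_1=1, p_1 = 1*4 + 1 = 5, q_1 = 1*1 + 0 = 1.
  i=2: a_2=5, p_2 = 5*5 + 4 = 29, q_2 = 5*1 + 1 = 6.

4/1, 5/1, 29/6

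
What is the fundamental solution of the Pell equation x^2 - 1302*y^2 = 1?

(x, y) = (433, 12)

First expand sqrt(1302) as a continued fraction. With x_i = (sqrt(1302) + m_i)/d_i and (m_0, d_0) = (0, 1): a_0 = floor(sqrt(1302)) = 36, since 36^2 = 1296 <= 1302 < 1369 = 37^2.
Iterate m_{i+1} = d_i*a_i - m_i, d_{i+1} = (1302 - m_{i+1}^2)/d_i, a_{i+1} = floor((a_0 + m_{i+1})/d_{i+1}):
  m_1 = 1*36 - 0 = 36, d_1 = (1302 - 36^2)/1 = 6/1 = 6, a_1 = floor((36 + 36)/6) = 12.
  m_2 = 6*12 - 36 = 36, d_2 = (1302 - 36^2)/6 = 6/6 = 1, a_2 = floor((36 + 36)/1) = 72.
  m_3 = 1*72 - 36 = 36, d_3 = (1302 - 36^2)/1 = 6/1 = 6: (m_3, d_3) = (m_1, d_1) = (36, 6), so from here the quotients repeat a_1, a_2; the period length is 2.
So sqrt(1302) = [36; (12, 72)] with period length k = 2.
k is even, so the fundamental solution of x^2 - 1302y^2 = 1 is (p_{k-1}, q_{k-1}) = (p_1, q_1); compute convergents through index 1.
Convergents (p_i = a_i*p_{i-1} + p_{i-2}, q_i = a_i*q_{i-1} + q_{i-2} with p_{-2}=0, p_{-1}=1, q_{-2}=1, q_{-1}=0):
  i=0: a_0=36, p_0 = 36*1 + 0 = 36, q_0 = 36*0 + 1 = 1.
  i=1: a_1=12, p_1 = 12*36 + 1 = 433, q_1 = 12*1 + 0 = 12.
Check: 433^2 - 1302*12^2 = 187489 - 187488 = 1, so (x, y) = (433, 12) solves the equation, and by the theorem it is the least positive solution.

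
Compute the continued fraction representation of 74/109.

Run the Euclidean algorithm on 74 and 109; the successive quotients are the partial quotients a_0, a_1, ... (each step inverts the fractional part left over by the previous one):
  74 = 0*109 + 74, so a_0 = 0.
  109 = 1*74 + 35, so a_1 = 1.
  74 = 2*35 + 4, so a_2 = 2.
  35 = 8*4 + 3, so a_3 = 8.
  4 = 1*3 + 1, so a_4 = 1.
  3 = 3*1 + 0, so a_5 = 3.
The remainder reaches 0 after 6 divisions, so the expansion has 6 partial quotients, read off in order.

[0; 1, 2, 8, 1, 3]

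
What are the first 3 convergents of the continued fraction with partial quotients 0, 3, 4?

Using the convergent recurrence p_i = a_i*p_{i-1} + p_{i-2}, q_i = a_i*q_{i-1} + q_{i-2} with p_{-2}=0, p_{-1}=1, q_{-2}=1, q_{-1}=0:
  i=0: a_0=0, p_0 = 0*1 + 0 = 0, q_0 = 0*0 + 1 = 1.
  i=1: a_1=3, p_1 = 3*0 + 1 = 1, q_1 = 3*1 + 0 = 3.
  i=2: a_2=4, p_2 = 4*1 + 0 = 4, q_2 = 4*3 + 1 = 13.

0/1, 1/3, 4/13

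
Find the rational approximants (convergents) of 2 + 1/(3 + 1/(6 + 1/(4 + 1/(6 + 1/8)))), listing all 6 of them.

Using the convergent recurrence p_i = a_i*p_{i-1} + p_{i-2}, q_i = a_i*q_{i-1} + q_{i-2} with p_{-2}=0, p_{-1}=1, q_{-2}=1, q_{-1}=0:
  i=0: a_0=2, p_0 = 2*1 + 0 = 2, q_0 = 2*0 + 1 = 1.
  i=1: a_1=3, p_1 = 3*2 + 1 = 7, q_1 = 3*1 + 0 = 3.
  i=2: a_2=6, p_2 = 6*7 + 2 = 44, q_2 = 6*3 + 1 = 19.
  i=3: a_3=4, p_3 = 4*44 + 7 = 183, q_3 = 4*19 + 3 = 79.
  i=4: a_4=6, p_4 = 6*183 + 44 = 1142, q_4 = 6*79 + 19 = 493.
  i=5: a_5=8, p_5 = 8*1142 + 183 = 9319, q_5 = 8*493 + 79 = 4023.

2/1, 7/3, 44/19, 183/79, 1142/493, 9319/4023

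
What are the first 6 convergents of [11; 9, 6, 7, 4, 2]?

Using the convergent recurrence p_i = a_i*p_{i-1} + p_{i-2}, q_i = a_i*q_{i-1} + q_{i-2} with p_{-2}=0, p_{-1}=1, q_{-2}=1, q_{-1}=0:
  i=0: a_0=11, p_0 = 11*1 + 0 = 11, q_0 = 11*0 + 1 = 1.
  i=1: a_1=9, p_1 = 9*11 + 1 = 100, q_1 = 9*1 + 0 = 9.
  i=2: a_2=6, p_2 = 6*100 + 11 = 611, q_2 = 6*9 + 1 = 55.
  i=3: a_3=7, p_3 = 7*611 + 100 = 4377, q_3 = 7*55 + 9 = 394.
  i=4: a_4=4, p_4 = 4*4377 + 611 = 18119, q_4 = 4*394 + 55 = 1631.
  i=5: a_5=2, p_5 = 2*18119 + 4377 = 40615, q_5 = 2*1631 + 394 = 3656.

11/1, 100/9, 611/55, 4377/394, 18119/1631, 40615/3656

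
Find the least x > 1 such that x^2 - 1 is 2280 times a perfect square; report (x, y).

(x, y) = (191, 4)

First expand sqrt(2280) as a continued fraction. With x_i = (sqrt(2280) + m_i)/d_i and (m_0, d_0) = (0, 1): a_0 = floor(sqrt(2280)) = 47, since 47^2 = 2209 <= 2280 < 2304 = 48^2.
Iterate m_{i+1} = d_i*a_i - m_i, d_{i+1} = (2280 - m_{i+1}^2)/d_i, a_{i+1} = floor((a_0 + m_{i+1})/d_{i+1}):
  m_1 = 1*47 - 0 = 47, d_1 = (2280 - 47^2)/1 = 71/1 = 71, a_1 = floor((47 + 47)/71) = 1.
  m_2 = 71*1 - 47 = 24, d_2 = (2280 - 24^2)/71 = 1704/71 = 24, a_2 = floor((47 + 24)/24) = 2.
  m_3 = 24*2 - 24 = 24, d_3 = (2280 - 24^2)/24 = 1704/24 = 71, a_3 = floor((47 + 24)/71) = 1.
  m_4 = 71*1 - 24 = 47, d_4 = (2280 - 47^2)/71 = 71/71 = 1, a_4 = floor((47 + 47)/1) = 94.
  m_5 = 1*94 - 47 = 47, d_5 = (2280 - 47^2)/1 = 71/1 = 71: (m_5, d_5) = (m_1, d_1) = (47, 71), so from here the quotients repeat a_1, ..., a_4; the period length is 4.
So sqrt(2280) = [47; (1, 2, 1, 94)] with period length k = 4.
k is even, so the fundamental solution of x^2 - 2280y^2 = 1 is (p_{k-1}, q_{k-1}) = (p_3, q_3); compute convergents through index 3.
Convergents (p_i = a_i*p_{i-1} + p_{i-2}, q_i = a_i*q_{i-1} + q_{i-2} with p_{-2}=0, p_{-1}=1, q_{-2}=1, q_{-1}=0):
  i=0: a_0=47, p_0 = 47*1 + 0 = 47, q_0 = 47*0 + 1 = 1.
  i=1: a_1=1, p_1 = 1*47 + 1 = 48, q_1 = 1*1 + 0 = 1.
  i=2: a_2=2, p_2 = 2*48 + 47 = 143, q_2 = 2*1 + 1 = 3.
  i=3: a_3=1, p_3 = 1*143 + 48 = 191, q_3 = 1*3 + 1 = 4.
Check: 191^2 - 2280*4^2 = 36481 - 36480 = 1, so (x, y) = (191, 4) solves the equation, and by the theorem it is the least positive solution.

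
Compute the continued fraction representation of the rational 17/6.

Run the Euclidean algorithm on 17 and 6; the successive quotients are the partial quotients a_0, a_1, ... (each step inverts the fractional part left over by the previous one):
  17 = 2*6 + 5, so a_0 = 2.
  6 = 1*5 + 1, so a_1 = 1.
  5 = 5*1 + 0, so a_2 = 5.
The remainder reaches 0 after 3 divisions, so the expansion has 3 partial quotients, read off in order.

[2; 1, 5]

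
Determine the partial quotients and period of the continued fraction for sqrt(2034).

[45; (10, 90)]

Write x_i = (sqrt(2034) + m_i)/d_i with (m_0, d_0) = (0, 1). a_0 = floor(sqrt(2034)) = 45, since 45^2 = 2025 <= 2034 < 2116 = 46^2.
Iterate m_{i+1} = d_i*a_i - m_i, d_{i+1} = (2034 - m_{i+1}^2)/d_i, a_{i+1} = floor((a_0 + m_{i+1})/d_{i+1}):
  m_1 = 1*45 - 0 = 45, d_1 = (2034 - 45^2)/1 = 9/1 = 9, a_1 = floor((45 + 45)/9) = 10.
  m_2 = 9*10 - 45 = 45, d_2 = (2034 - 45^2)/9 = 9/9 = 1, a_2 = floor((45 + 45)/1) = 90.
  m_3 = 1*90 - 45 = 45, d_3 = (2034 - 45^2)/1 = 9/1 = 9: (m_3, d_3) = (m_1, d_1) = (45, 9), so from here the quotients repeat a_1, a_2; the period length is 2.
Hence the expansion of sqrt(2034) is a_0 = 45 followed by the repeating block 10, 90 (period 2).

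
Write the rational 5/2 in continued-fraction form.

[2; 2]

Run the Euclidean algorithm on 5 and 2; the successive quotients are the partial quotients a_0, a_1, ... (each step inverts the fractional part left over by the previous one):
  5 = 2*2 + 1, so a_0 = 2.
  2 = 2*1 + 0, so a_1 = 2.
The remainder reaches 0 after 2 divisions, so the expansion has 2 partial quotients, read off in order.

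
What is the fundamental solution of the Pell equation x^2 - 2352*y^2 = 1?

(x, y) = (97, 2)

First expand sqrt(2352) as a continued fraction. With x_i = (sqrt(2352) + m_i)/d_i and (m_0, d_0) = (0, 1): a_0 = floor(sqrt(2352)) = 48, since 48^2 = 2304 <= 2352 < 2401 = 49^2.
Iterate m_{i+1} = d_i*a_i - m_i, d_{i+1} = (2352 - m_{i+1}^2)/d_i, a_{i+1} = floor((a_0 + m_{i+1})/d_{i+1}):
  m_1 = 1*48 - 0 = 48, d_1 = (2352 - 48^2)/1 = 48/1 = 48, a_1 = floor((48 + 48)/48) = 2.
  m_2 = 48*2 - 48 = 48, d_2 = (2352 - 48^2)/48 = 48/48 = 1, a_2 = floor((48 + 48)/1) = 96.
  m_3 = 1*96 - 48 = 48, d_3 = (2352 - 48^2)/1 = 48/1 = 48: (m_3, d_3) = (m_1, d_1) = (48, 48), so from here the quotients repeat a_1, a_2; the period length is 2.
So sqrt(2352) = [48; (2, 96)] with period length k = 2.
k is even, so the fundamental solution of x^2 - 2352y^2 = 1 is (p_{k-1}, q_{k-1}) = (p_1, q_1); compute convergents through index 1.
Convergents (p_i = a_i*p_{i-1} + p_{i-2}, q_i = a_i*q_{i-1} + q_{i-2} with p_{-2}=0, p_{-1}=1, q_{-2}=1, q_{-1}=0):
  i=0: a_0=48, p_0 = 48*1 + 0 = 48, q_0 = 48*0 + 1 = 1.
  i=1: a_1=2, p_1 = 2*48 + 1 = 97, q_1 = 2*1 + 0 = 2.
Check: 97^2 - 2352*2^2 = 9409 - 9408 = 1, so (x, y) = (97, 2) solves the equation, and by the theorem it is the least positive solution.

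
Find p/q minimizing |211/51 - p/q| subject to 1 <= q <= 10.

29/7

Expand x = 211/51 as a continued fraction with the Euclidean algorithm:
  211 = 4*51 + 7, so a_0 = 4.
  51 = 7*7 + 2, so a_1 = 7.
  7 = 3*2 + 1, so a_2 = 3.
  2 = 2*1 + 0, so a_3 = 2.
so x = [4; 7, 3, 2].
Convergents (p_i = a_i*p_{i-1} + p_{i-2}, q_i = a_i*q_{i-1} + q_{i-2} with p_{-2}=0, p_{-1}=1, q_{-2}=1, q_{-1}=0), until the denominator exceeds 10:
  i=0: a_0=4, p_0 = 4*1 + 0 = 4, q_0 = 4*0 + 1 = 1.
  i=1: a_1=7, p_1 = 7*4 + 1 = 29, q_1 = 7*1 + 0 = 7.
  i=2: a_2=3, p_2 = 3*29 + 4 = 91, q_2 = 3*7 + 1 = 22.
q_2 = 22 > 10, so the last convergent with denominator <= 10 is p_1/q_1 = 29/7.
The closest fraction with denominator <= 10 is either p_1/q_1 or the intermediate fraction (k*p_1 + p_0)/(k*q_1 + q_0) with the largest k >= 1 whose denominator stays <= 10; these approach x as k grows, and every other convergent or intermediate fraction in range is farther away.
Largest k: floor((10 - q_0)/q_1) = floor((10 - 1)/7) = 1.
That gives (1*29 + 4)/(1*7 + 1) = 33/8.
Compare the errors: |x - 29/7| = |211*7 - 29*51|/(51*7) = 2/357, and |x - 33/8| = |211*8 - 33*51|/(51*8) = 5/408.
Cross-multiplying, 2*408 = 816 < 1785 = 5*357, so 2/357 is smaller: the convergent 29/7 is closer to x than 33/8.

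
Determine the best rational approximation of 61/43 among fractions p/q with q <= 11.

Expand x = 61/43 as a continued fraction with the Euclidean algorithm:
  61 = 1*43 + 18, so a_0 = 1.
  43 = 2*18 + 7, so a_1 = 2.
  18 = 2*7 + 4, so a_2 = 2.
  7 = 1*4 + 3, so a_3 = 1.
  4 = 1*3 + 1, so a_4 = 1.
  3 = 3*1 + 0, so a_5 = 3.
so x = [1; 2, 2, 1, 1, 3].
Convergents (p_i = a_i*p_{i-1} + p_{i-2}, q_i = a_i*q_{i-1} + q_{i-2} with p_{-2}=0, p_{-1}=1, q_{-2}=1, q_{-1}=0), until the denominator exceeds 11:
  i=0: a_0=1, p_0 = 1*1 + 0 = 1, q_0 = 1*0 + 1 = 1.
  i=1: a_1=2, p_1 = 2*1 + 1 = 3, q_1 = 2*1 + 0 = 2.
  i=2: a_2=2, p_2 = 2*3 + 1 = 7, q_2 = 2*2 + 1 = 5.
  i=3: a_3=1, p_3 = 1*7 + 3 = 10, q_3 = 1*5 + 2 = 7.
  i=4: a_4=1, p_4 = 1*10 + 7 = 17, q_4 = 1*7 + 5 = 12.
q_4 = 12 > 11, so the last convergent with denominator <= 11 is p_3/q_3 = 10/7.
The closest fraction with denominator <= 11 is either p_3/q_3 or the intermediate fraction (k*p_3 + p_2)/(k*q_3 + q_2) with the largest k >= 1 whose denominator stays <= 11; these approach x as k grows, and every other convergent or intermediate fraction in range is farther away.
Largest k: floor((11 - q_2)/q_3) = floor((11 - 5)/7) = 0.
Since k = 0, no intermediate fraction beyond p_3/q_3 has denominator <= 11, so the convergent 10/7 is the closest (its error is |61*7 - 10*43|/(43*7) = 3/301).

10/7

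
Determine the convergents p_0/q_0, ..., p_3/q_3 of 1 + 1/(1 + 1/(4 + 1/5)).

Using the convergent recurrence p_i = a_i*p_{i-1} + p_{i-2}, q_i = a_i*q_{i-1} + q_{i-2} with p_{-2}=0, p_{-1}=1, q_{-2}=1, q_{-1}=0:
  i=0: a_0=1, p_0 = 1*1 + 0 = 1, q_0 = 1*0 + 1 = 1.
  i=1: a_1=1, p_1 = 1*1 + 1 = 2, q_1 = 1*1 + 0 = 1.
  i=2: a_2=4, p_2 = 4*2 + 1 = 9, q_2 = 4*1 + 1 = 5.
  i=3: a_3=5, p_3 = 5*9 + 2 = 47, q_3 = 5*5 + 1 = 26.

1/1, 2/1, 9/5, 47/26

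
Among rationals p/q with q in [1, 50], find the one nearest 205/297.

29/42

Expand x = 205/297 as a continued fraction with the Euclidean algorithm:
  205 = 0*297 + 205, so a_0 = 0.
  297 = 1*205 + 92, so a_1 = 1.
  205 = 2*92 + 21, so a_2 = 2.
  92 = 4*21 + 8, so a_3 = 4.
  21 = 2*8 + 5, so a_4 = 2.
  8 = 1*5 + 3, so a_5 = 1.
  5 = 1*3 + 2, so a_6 = 1.
  3 = 1*2 + 1, so a_7 = 1.
  2 = 2*1 + 0, so a_8 = 2.
so x = [0; 1, 2, 4, 2, 1, 1, 1, 2].
Convergents (p_i = a_i*p_{i-1} + p_{i-2}, q_i = a_i*q_{i-1} + q_{i-2} with p_{-2}=0, p_{-1}=1, q_{-2}=1, q_{-1}=0), until the denominator exceeds 50:
  i=0: a_0=0, p_0 = 0*1 + 0 = 0, q_0 = 0*0 + 1 = 1.
  i=1: a_1=1, p_1 = 1*0 + 1 = 1, q_1 = 1*1 + 0 = 1.
  i=2: a_2=2, p_2 = 2*1 + 0 = 2, q_2 = 2*1 + 1 = 3.
  i=3: a_3=4, p_3 = 4*2 + 1 = 9, q_3 = 4*3 + 1 = 13.
  i=4: a_4=2, p_4 = 2*9 + 2 = 20, q_4 = 2*13 + 3 = 29.
  i=5: a_5=1, p_5 = 1*20 + 9 = 29, q_5 = 1*29 + 13 = 42.
  i=6: a_6=1, p_6 = 1*29 + 20 = 49, q_6 = 1*42 + 29 = 71.
q_6 = 71 > 50, so the last convergent with denominator <= 50 is p_5/q_5 = 29/42.
The closest fraction with denominator <= 50 is either p_5/q_5 or the intermediate fraction (k*p_5 + p_4)/(k*q_5 + q_4) with the largest k >= 1 whose denominator stays <= 50; these approach x as k grows, and every other convergent or intermediate fraction in range is farther away.
Largest k: floor((50 - q_4)/q_5) = floor((50 - 29)/42) = 0.
Since k = 0, no intermediate fraction beyond p_5/q_5 has denominator <= 50, so the convergent 29/42 is the closest (its error is |205*42 - 29*297|/(297*42) = 3/12474).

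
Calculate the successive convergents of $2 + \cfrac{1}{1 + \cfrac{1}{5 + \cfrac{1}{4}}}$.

Using the convergent recurrence p_i = a_i*p_{i-1} + p_{i-2}, q_i = a_i*q_{i-1} + q_{i-2} with p_{-2}=0, p_{-1}=1, q_{-2}=1, q_{-1}=0:
  i=0: a_0=2, p_0 = 2*1 + 0 = 2, q_0 = 2*0 + 1 = 1.
  i=1: a_1=1, p_1 = 1*2 + 1 = 3, q_1 = 1*1 + 0 = 1.
  i=2: a_2=5, p_2 = 5*3 + 2 = 17, q_2 = 5*1 + 1 = 6.
  i=3: a_3=4, p_3 = 4*17 + 3 = 71, q_3 = 4*6 + 1 = 25.

2/1, 3/1, 17/6, 71/25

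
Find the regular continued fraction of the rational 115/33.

Run the Euclidean algorithm on 115 and 33; the successive quotients are the partial quotients a_0, a_1, ... (each step inverts the fractional part left over by the previous one):
  115 = 3*33 + 16, so a_0 = 3.
  33 = 2*16 + 1, so a_1 = 2.
  16 = 16*1 + 0, so a_2 = 16.
The remainder reaches 0 after 3 divisions, so the expansion has 3 partial quotients, read off in order.

[3; 2, 16]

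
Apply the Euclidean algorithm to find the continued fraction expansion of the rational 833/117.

Run the Euclidean algorithm on 833 and 117; the successive quotients are the partial quotients a_0, a_1, ... (each step inverts the fractional part left over by the previous one):
  833 = 7*117 + 14, so a_0 = 7.
  117 = 8*14 + 5, so a_1 = 8.
  14 = 2*5 + 4, so a_2 = 2.
  5 = 1*4 + 1, so a_3 = 1.
  4 = 4*1 + 0, so a_4 = 4.
The remainder reaches 0 after 5 divisions, so the expansion has 5 partial quotients, read off in order.

[7; 8, 2, 1, 4]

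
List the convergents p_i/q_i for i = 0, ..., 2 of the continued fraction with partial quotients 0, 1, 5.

Using the convergent recurrence p_i = a_i*p_{i-1} + p_{i-2}, q_i = a_i*q_{i-1} + q_{i-2} with p_{-2}=0, p_{-1}=1, q_{-2}=1, q_{-1}=0:
  i=0: a_0=0, p_0 = 0*1 + 0 = 0, q_0 = 0*0 + 1 = 1.
  i=1: a_1=1, p_1 = 1*0 + 1 = 1, q_1 = 1*1 + 0 = 1.
  i=2: a_2=5, p_2 = 5*1 + 0 = 5, q_2 = 5*1 + 1 = 6.

0/1, 1/1, 5/6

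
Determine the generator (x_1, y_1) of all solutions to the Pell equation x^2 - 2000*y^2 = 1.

First expand sqrt(2000) as a continued fraction. With x_i = (sqrt(2000) + m_i)/d_i and (m_0, d_0) = (0, 1): a_0 = floor(sqrt(2000)) = 44, since 44^2 = 1936 <= 2000 < 2025 = 45^2.
Iterate m_{i+1} = d_i*a_i - m_i, d_{i+1} = (2000 - m_{i+1}^2)/d_i, a_{i+1} = floor((a_0 + m_{i+1})/d_{i+1}):
  m_1 = 1*44 - 0 = 44, d_1 = (2000 - 44^2)/1 = 64/1 = 64, a_1 = floor((44 + 44)/64) = 1.
  m_2 = 64*1 - 44 = 20, d_2 = (2000 - 20^2)/64 = 1600/64 = 25, a_2 = floor((44 + 20)/25) = 2.
  m_3 = 25*2 - 20 = 30, d_3 = (2000 - 30^2)/25 = 1100/25 = 44, a_3 = floor((44 + 30)/44) = 1.
  m_4 = 44*1 - 30 = 14, d_4 = (2000 - 14^2)/44 = 1804/44 = 41, a_4 = floor((44 + 14)/41) = 1.
  m_5 = 41*1 - 14 = 27, d_5 = (2000 - 27^2)/41 = 1271/41 = 31, a_5 = floor((44 + 27)/31) = 2.
  m_6 = 31*2 - 27 = 35, d_6 = (2000 - 35^2)/31 = 775/31 = 25, a_6 = floor((44 + 35)/25) = 3.
  m_7 = 25*3 - 35 = 40, d_7 = (2000 - 40^2)/25 = 400/25 = 16, a_7 = floor((44 + 40)/16) = 5.
  m_8 = 16*5 - 40 = 40, d_8 = (2000 - 40^2)/16 = 400/16 = 25, a_8 = floor((44 + 40)/25) = 3.
  m_9 = 25*3 - 40 = 35, d_9 = (2000 - 35^2)/25 = 775/25 = 31, a_9 = floor((44 + 35)/31) = 2.
  m_10 = 31*2 - 35 = 27, d_10 = (2000 - 27^2)/31 = 1271/31 = 41, a_10 = floor((44 + 27)/41) = 1.
  m_11 = 41*1 - 27 = 14, d_11 = (2000 - 14^2)/41 = 1804/41 = 44, a_11 = floor((44 + 14)/44) = 1.
  m_12 = 44*1 - 14 = 30, d_12 = (2000 - 30^2)/44 = 1100/44 = 25, a_12 = floor((44 + 30)/25) = 2.
  m_13 = 25*2 - 30 = 20, d_13 = (2000 - 20^2)/25 = 1600/25 = 64, a_13 = floor((44 + 20)/64) = 1.
  m_14 = 64*1 - 20 = 44, d_14 = (2000 - 44^2)/64 = 64/64 = 1, a_14 = floor((44 + 44)/1) = 88.
  m_15 = 1*88 - 44 = 44, d_15 = (2000 - 44^2)/1 = 64/1 = 64: (m_15, d_15) = (m_1, d_1) = (44, 64), so from here the quotients repeat a_1, ..., a_14; the period length is 14.
So sqrt(2000) = [44; (1, 2, 1, 1, 2, 3, 5, 3, 2, 1, 1, 2, 1, 88)] with period length k = 14.
k is even, so the fundamental solution of x^2 - 2000y^2 = 1 is (p_{k-1}, q_{k-1}) = (p_13, q_13); compute convergents through index 13.
Convergents (p_i = a_i*p_{i-1} + p_{i-2}, q_i = a_i*q_{i-1} + q_{i-2} with p_{-2}=0, p_{-1}=1, q_{-2}=1, q_{-1}=0):
  i=0: a_0=44, p_0 = 44*1 + 0 = 44, q_0 = 44*0 + 1 = 1.
  i=1: a_1=1, p_1 = 1*44 + 1 = 45, q_1 = 1*1 + 0 = 1.
  i=2: a_2=2, p_2 = 2*45 + 44 = 134, q_2 = 2*1 + 1 = 3.
  i=3: a_3=1, p_3 = 1*134 + 45 = 179, q_3 = 1*3 + 1 = 4.
  i=4: a_4=1, p_4 = 1*179 + 134 = 313, q_4 = 1*4 + 3 = 7.
  i=5: a_5=2, p_5 = 2*313 + 179 = 805, q_5 = 2*7 + 4 = 18.
  i=6: a_6=3, p_6 = 3*805 + 313 = 2728, q_6 = 3*18 + 7 = 61.
  i=7: a_7=5, p_7 = 5*2728 + 805 = 14445, q_7 = 5*61 + 18 = 323.
  i=8: a_8=3, p_8 = 3*14445 + 2728 = 46063, q_8 = 3*323 + 61 = 1030.
  i=9: a_9=2, p_9 = 2*46063 + 14445 = 106571, q_9 = 2*1030 + 323 = 2383.
  i=10: a_10=1, p_10 = 1*106571 + 46063 = 152634, q_10 = 1*2383 + 1030 = 3413.
  i=11: a_11=1, p_11 = 1*152634 + 106571 = 259205, q_11 = 1*3413 + 2383 = 5796.
  i=12: a_12=2, p_12 = 2*259205 + 152634 = 671044, q_12 = 2*5796 + 3413 = 15005.
  i=13: a_13=1, p_13 = 1*671044 + 259205 = 930249, q_13 = 1*15005 + 5796 = 20801.
Check: 930249^2 - 2000*20801^2 = 865363202001 - 865363202000 = 1, so (x, y) = (930249, 20801) solves the equation, and by the theorem it is the least positive solution.

(x, y) = (930249, 20801)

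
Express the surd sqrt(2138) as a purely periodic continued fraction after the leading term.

[46; (4, 5, 5, 4, 92)]

Write x_i = (sqrt(2138) + m_i)/d_i with (m_0, d_0) = (0, 1). a_0 = floor(sqrt(2138)) = 46, since 46^2 = 2116 <= 2138 < 2209 = 47^2.
Iterate m_{i+1} = d_i*a_i - m_i, d_{i+1} = (2138 - m_{i+1}^2)/d_i, a_{i+1} = floor((a_0 + m_{i+1})/d_{i+1}):
  m_1 = 1*46 - 0 = 46, d_1 = (2138 - 46^2)/1 = 22/1 = 22, a_1 = floor((46 + 46)/22) = 4.
  m_2 = 22*4 - 46 = 42, d_2 = (2138 - 42^2)/22 = 374/22 = 17, a_2 = floor((46 + 42)/17) = 5.
  m_3 = 17*5 - 42 = 43, d_3 = (2138 - 43^2)/17 = 289/17 = 17, a_3 = floor((46 + 43)/17) = 5.
  m_4 = 17*5 - 43 = 42, d_4 = (2138 - 42^2)/17 = 374/17 = 22, a_4 = floor((46 + 42)/22) = 4.
  m_5 = 22*4 - 42 = 46, d_5 = (2138 - 46^2)/22 = 22/22 = 1, a_5 = floor((46 + 46)/1) = 92.
  m_6 = 1*92 - 46 = 46, d_6 = (2138 - 46^2)/1 = 22/1 = 22: (m_6, d_6) = (m_1, d_1) = (46, 22), so from here the quotients repeat a_1, ..., a_5; the period length is 5.
Hence the expansion of sqrt(2138) is a_0 = 46 followed by the repeating block 4, 5, 5, 4, 92 (period 5).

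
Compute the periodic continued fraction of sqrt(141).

[11; (1, 6, 1, 22)]

Write x_i = (sqrt(141) + m_i)/d_i with (m_0, d_0) = (0, 1). a_0 = floor(sqrt(141)) = 11, since 11^2 = 121 <= 141 < 144 = 12^2.
Iterate m_{i+1} = d_i*a_i - m_i, d_{i+1} = (141 - m_{i+1}^2)/d_i, a_{i+1} = floor((a_0 + m_{i+1})/d_{i+1}):
  m_1 = 1*11 - 0 = 11, d_1 = (141 - 11^2)/1 = 20/1 = 20, a_1 = floor((11 + 11)/20) = 1.
  m_2 = 20*1 - 11 = 9, d_2 = (141 - 9^2)/20 = 60/20 = 3, a_2 = floor((11 + 9)/3) = 6.
  m_3 = 3*6 - 9 = 9, d_3 = (141 - 9^2)/3 = 60/3 = 20, a_3 = floor((11 + 9)/20) = 1.
  m_4 = 20*1 - 9 = 11, d_4 = (141 - 11^2)/20 = 20/20 = 1, a_4 = floor((11 + 11)/1) = 22.
  m_5 = 1*22 - 11 = 11, d_5 = (141 - 11^2)/1 = 20/1 = 20: (m_5, d_5) = (m_1, d_1) = (11, 20), so from here the quotients repeat a_1, ..., a_4; the period length is 4.
Hence the expansion of sqrt(141) is a_0 = 11 followed by the repeating block 1, 6, 1, 22 (period 4).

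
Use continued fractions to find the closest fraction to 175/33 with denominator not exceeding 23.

Expand x = 175/33 as a continued fraction with the Euclidean algorithm:
  175 = 5*33 + 10, so a_0 = 5.
  33 = 3*10 + 3, so a_1 = 3.
  10 = 3*3 + 1, so a_2 = 3.
  3 = 3*1 + 0, so a_3 = 3.
so x = [5; 3, 3, 3].
Convergents (p_i = a_i*p_{i-1} + p_{i-2}, q_i = a_i*q_{i-1} + q_{i-2} with p_{-2}=0, p_{-1}=1, q_{-2}=1, q_{-1}=0), until the denominator exceeds 23:
  i=0: a_0=5, p_0 = 5*1 + 0 = 5, q_0 = 5*0 + 1 = 1.
  i=1: a_1=3, p_1 = 3*5 + 1 = 16, q_1 = 3*1 + 0 = 3.
  i=2: a_2=3, p_2 = 3*16 + 5 = 53, q_2 = 3*3 + 1 = 10.
  i=3: a_3=3, p_3 = 3*53 + 16 = 175, q_3 = 3*10 + 3 = 33.
q_3 = 33 > 23, so the last convergent with denominator <= 23 is p_2/q_2 = 53/10.
The closest fraction with denominator <= 23 is either p_2/q_2 or the intermediate fraction (k*p_2 + p_1)/(k*q_2 + q_1) with the largest k >= 1 whose denominator stays <= 23; these approach x as k grows, and every other convergent or intermediate fraction in range is farther away.
Largest k: floor((23 - q_1)/q_2) = floor((23 - 3)/10) = 2.
That gives (2*53 + 16)/(2*10 + 3) = 122/23.
Compare the errors: |x - 53/10| = |175*10 - 53*33|/(33*10) = 1/330, and |x - 122/23| = |175*23 - 122*33|/(33*23) = 1/759.
Cross-multiplying, 1*330 = 330 < 759 = 1*759, so 1/759 is smaller: the intermediate fraction 122/23 is closer to x than 53/10.

122/23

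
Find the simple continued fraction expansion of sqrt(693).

[26; (3, 12, 1, 4, 1, 12, 3, 52)]

Write x_i = (sqrt(693) + m_i)/d_i with (m_0, d_0) = (0, 1). a_0 = floor(sqrt(693)) = 26, since 26^2 = 676 <= 693 < 729 = 27^2.
Iterate m_{i+1} = d_i*a_i - m_i, d_{i+1} = (693 - m_{i+1}^2)/d_i, a_{i+1} = floor((a_0 + m_{i+1})/d_{i+1}):
  m_1 = 1*26 - 0 = 26, d_1 = (693 - 26^2)/1 = 17/1 = 17, a_1 = floor((26 + 26)/17) = 3.
  m_2 = 17*3 - 26 = 25, d_2 = (693 - 25^2)/17 = 68/17 = 4, a_2 = floor((26 + 25)/4) = 12.
  m_3 = 4*12 - 25 = 23, d_3 = (693 - 23^2)/4 = 164/4 = 41, a_3 = floor((26 + 23)/41) = 1.
  m_4 = 41*1 - 23 = 18, d_4 = (693 - 18^2)/41 = 369/41 = 9, a_4 = floor((26 + 18)/9) = 4.
  m_5 = 9*4 - 18 = 18, d_5 = (693 - 18^2)/9 = 369/9 = 41, a_5 = floor((26 + 18)/41) = 1.
  m_6 = 41*1 - 18 = 23, d_6 = (693 - 23^2)/41 = 164/41 = 4, a_6 = floor((26 + 23)/4) = 12.
  m_7 = 4*12 - 23 = 25, d_7 = (693 - 25^2)/4 = 68/4 = 17, a_7 = floor((26 + 25)/17) = 3.
  m_8 = 17*3 - 25 = 26, d_8 = (693 - 26^2)/17 = 17/17 = 1, a_8 = floor((26 + 26)/1) = 52.
  m_9 = 1*52 - 26 = 26, d_9 = (693 - 26^2)/1 = 17/1 = 17: (m_9, d_9) = (m_1, d_1) = (26, 17), so from here the quotients repeat a_1, ..., a_8; the period length is 8.
Hence the expansion of sqrt(693) is a_0 = 26 followed by the repeating block 3, 12, 1, 4, 1, 12, 3, 52 (period 8).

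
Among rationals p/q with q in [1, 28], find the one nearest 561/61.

46/5

Expand x = 561/61 as a continued fraction with the Euclidean algorithm:
  561 = 9*61 + 12, so a_0 = 9.
  61 = 5*12 + 1, so a_1 = 5.
  12 = 12*1 + 0, so a_2 = 12.
so x = [9; 5, 12].
Convergents (p_i = a_i*p_{i-1} + p_{i-2}, q_i = a_i*q_{i-1} + q_{i-2} with p_{-2}=0, p_{-1}=1, q_{-2}=1, q_{-1}=0), until the denominator exceeds 28:
  i=0: a_0=9, p_0 = 9*1 + 0 = 9, q_0 = 9*0 + 1 = 1.
  i=1: a_1=5, p_1 = 5*9 + 1 = 46, q_1 = 5*1 + 0 = 5.
  i=2: a_2=12, p_2 = 12*46 + 9 = 561, q_2 = 12*5 + 1 = 61.
q_2 = 61 > 28, so the last convergent with denominator <= 28 is p_1/q_1 = 46/5.
The closest fraction with denominator <= 28 is either p_1/q_1 or the intermediate fraction (k*p_1 + p_0)/(k*q_1 + q_0) with the largest k >= 1 whose denominator stays <= 28; these approach x as k grows, and every other convergent or intermediate fraction in range is farther away.
Largest k: floor((28 - q_0)/q_1) = floor((28 - 1)/5) = 5.
That gives (5*46 + 9)/(5*5 + 1) = 239/26.
Compare the errors: |x - 46/5| = |561*5 - 46*61|/(61*5) = 1/305, and |x - 239/26| = |561*26 - 239*61|/(61*26) = 7/1586.
Cross-multiplying, 1*1586 = 1586 < 2135 = 7*305, so 1/305 is smaller: the convergent 46/5 is closer to x than 239/26.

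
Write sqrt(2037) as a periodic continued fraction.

Write x_i = (sqrt(2037) + m_i)/d_i with (m_0, d_0) = (0, 1). a_0 = floor(sqrt(2037)) = 45, since 45^2 = 2025 <= 2037 < 2116 = 46^2.
Iterate m_{i+1} = d_i*a_i - m_i, d_{i+1} = (2037 - m_{i+1}^2)/d_i, a_{i+1} = floor((a_0 + m_{i+1})/d_{i+1}):
  m_1 = 1*45 - 0 = 45, d_1 = (2037 - 45^2)/1 = 12/1 = 12, a_1 = floor((45 + 45)/12) = 7.
  m_2 = 12*7 - 45 = 39, d_2 = (2037 - 39^2)/12 = 516/12 = 43, a_2 = floor((45 + 39)/43) = 1.
  m_3 = 43*1 - 39 = 4, d_3 = (2037 - 4^2)/43 = 2021/43 = 47, a_3 = floor((45 + 4)/47) = 1.
  m_4 = 47*1 - 4 = 43, d_4 = (2037 - 43^2)/47 = 188/47 = 4, a_4 = floor((45 + 43)/4) = 22.
  m_5 = 4*22 - 43 = 45, d_5 = (2037 - 45^2)/4 = 12/4 = 3, a_5 = floor((45 + 45)/3) = 30.
  m_6 = 3*30 - 45 = 45, d_6 = (2037 - 45^2)/3 = 12/3 = 4, a_6 = floor((45 + 45)/4) = 22.
  m_7 = 4*22 - 45 = 43, d_7 = (2037 - 43^2)/4 = 188/4 = 47, a_7 = floor((45 + 43)/47) = 1.
  m_8 = 47*1 - 43 = 4, d_8 = (2037 - 4^2)/47 = 2021/47 = 43, a_8 = floor((45 + 4)/43) = 1.
  m_9 = 43*1 - 4 = 39, d_9 = (2037 - 39^2)/43 = 516/43 = 12, a_9 = floor((45 + 39)/12) = 7.
  m_10 = 12*7 - 39 = 45, d_10 = (2037 - 45^2)/12 = 12/12 = 1, a_10 = floor((45 + 45)/1) = 90.
  m_11 = 1*90 - 45 = 45, d_11 = (2037 - 45^2)/1 = 12/1 = 12: (m_11, d_11) = (m_1, d_1) = (45, 12), so from here the quotients repeat a_1, ..., a_10; the period length is 10.
Hence the expansion of sqrt(2037) is a_0 = 45 followed by the repeating block 7, 1, 1, 22, 30, 22, 1, 1, 7, 90 (period 10).

[45; (7, 1, 1, 22, 30, 22, 1, 1, 7, 90)]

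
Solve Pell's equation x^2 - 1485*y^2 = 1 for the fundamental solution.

First expand sqrt(1485) as a continued fraction. With x_i = (sqrt(1485) + m_i)/d_i and (m_0, d_0) = (0, 1): a_0 = floor(sqrt(1485)) = 38, since 38^2 = 1444 <= 1485 < 1521 = 39^2.
Iterate m_{i+1} = d_i*a_i - m_i, d_{i+1} = (1485 - m_{i+1}^2)/d_i, a_{i+1} = floor((a_0 + m_{i+1})/d_{i+1}):
  m_1 = 1*38 - 0 = 38, d_1 = (1485 - 38^2)/1 = 41/1 = 41, a_1 = floor((38 + 38)/41) = 1.
  m_2 = 41*1 - 38 = 3, d_2 = (1485 - 3^2)/41 = 1476/41 = 36, a_2 = floor((38 + 3)/36) = 1.
  m_3 = 36*1 - 3 = 33, d_3 = (1485 - 33^2)/36 = 396/36 = 11, a_3 = floor((38 + 33)/11) = 6.
  m_4 = 11*6 - 33 = 33, d_4 = (1485 - 33^2)/11 = 396/11 = 36, a_4 = floor((38 + 33)/36) = 1.
  m_5 = 36*1 - 33 = 3, d_5 = (1485 - 3^2)/36 = 1476/36 = 41, a_5 = floor((38 + 3)/41) = 1.
  m_6 = 41*1 - 3 = 38, d_6 = (1485 - 38^2)/41 = 41/41 = 1, a_6 = floor((38 + 38)/1) = 76.
  m_7 = 1*76 - 38 = 38, d_7 = (1485 - 38^2)/1 = 41/1 = 41: (m_7, d_7) = (m_1, d_1) = (38, 41), so from here the quotients repeat a_1, ..., a_6; the period length is 6.
So sqrt(1485) = [38; (1, 1, 6, 1, 1, 76)] with period length k = 6.
k is even, so the fundamental solution of x^2 - 1485y^2 = 1 is (p_{k-1}, q_{k-1}) = (p_5, q_5); compute convergents through index 5.
Convergents (p_i = a_i*p_{i-1} + p_{i-2}, q_i = a_i*q_{i-1} + q_{i-2} with p_{-2}=0, p_{-1}=1, q_{-2}=1, q_{-1}=0):
  i=0: a_0=38, p_0 = 38*1 + 0 = 38, q_0 = 38*0 + 1 = 1.
  i=1: a_1=1, p_1 = 1*38 + 1 = 39, q_1 = 1*1 + 0 = 1.
  i=2: a_2=1, p_2 = 1*39 + 38 = 77, q_2 = 1*1 + 1 = 2.
  i=3: a_3=6, p_3 = 6*77 + 39 = 501, q_3 = 6*2 + 1 = 13.
  i=4: a_4=1, p_4 = 1*501 + 77 = 578, q_4 = 1*13 + 2 = 15.
  i=5: a_5=1, p_5 = 1*578 + 501 = 1079, q_5 = 1*15 + 13 = 28.
Check: 1079^2 - 1485*28^2 = 1164241 - 1164240 = 1, so (x, y) = (1079, 28) solves the equation, and by the theorem it is the least positive solution.

(x, y) = (1079, 28)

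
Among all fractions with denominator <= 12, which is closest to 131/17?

77/10

Expand x = 131/17 as a continued fraction with the Euclidean algorithm:
  131 = 7*17 + 12, so a_0 = 7.
  17 = 1*12 + 5, so a_1 = 1.
  12 = 2*5 + 2, so a_2 = 2.
  5 = 2*2 + 1, so a_3 = 2.
  2 = 2*1 + 0, so a_4 = 2.
so x = [7; 1, 2, 2, 2].
Convergents (p_i = a_i*p_{i-1} + p_{i-2}, q_i = a_i*q_{i-1} + q_{i-2} with p_{-2}=0, p_{-1}=1, q_{-2}=1, q_{-1}=0), until the denominator exceeds 12:
  i=0: a_0=7, p_0 = 7*1 + 0 = 7, q_0 = 7*0 + 1 = 1.
  i=1: a_1=1, p_1 = 1*7 + 1 = 8, q_1 = 1*1 + 0 = 1.
  i=2: a_2=2, p_2 = 2*8 + 7 = 23, q_2 = 2*1 + 1 = 3.
  i=3: a_3=2, p_3 = 2*23 + 8 = 54, q_3 = 2*3 + 1 = 7.
  i=4: a_4=2, p_4 = 2*54 + 23 = 131, q_4 = 2*7 + 3 = 17.
q_4 = 17 > 12, so the last convergent with denominator <= 12 is p_3/q_3 = 54/7.
The closest fraction with denominator <= 12 is either p_3/q_3 or the intermediate fraction (k*p_3 + p_2)/(k*q_3 + q_2) with the largest k >= 1 whose denominator stays <= 12; these approach x as k grows, and every other convergent or intermediate fraction in range is farther away.
Largest k: floor((12 - q_2)/q_3) = floor((12 - 3)/7) = 1.
That gives (1*54 + 23)/(1*7 + 3) = 77/10.
Compare the errors: |x - 54/7| = |131*7 - 54*17|/(17*7) = 1/119, and |x - 77/10| = |131*10 - 77*17|/(17*10) = 1/170.
Cross-multiplying, 1*119 = 119 < 170 = 1*170, so 1/170 is smaller: the intermediate fraction 77/10 is closer to x than 54/7.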